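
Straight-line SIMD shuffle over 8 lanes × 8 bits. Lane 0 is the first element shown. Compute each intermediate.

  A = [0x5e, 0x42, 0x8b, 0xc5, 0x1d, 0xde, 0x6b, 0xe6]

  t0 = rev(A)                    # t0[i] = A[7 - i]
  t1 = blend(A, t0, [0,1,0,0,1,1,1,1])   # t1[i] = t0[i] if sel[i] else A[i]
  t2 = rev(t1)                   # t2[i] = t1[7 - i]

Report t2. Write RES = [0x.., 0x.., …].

t0 = [0xe6, 0x6b, 0xde, 0x1d, 0xc5, 0x8b, 0x42, 0x5e]
t1 = [0x5e, 0x6b, 0x8b, 0xc5, 0xc5, 0x8b, 0x42, 0x5e]
t2 = [0x5e, 0x42, 0x8b, 0xc5, 0xc5, 0x8b, 0x6b, 0x5e]

RES = [ 0x5e  0x42  0x8b  0xc5  0xc5  0x8b  0x6b  0x5e ]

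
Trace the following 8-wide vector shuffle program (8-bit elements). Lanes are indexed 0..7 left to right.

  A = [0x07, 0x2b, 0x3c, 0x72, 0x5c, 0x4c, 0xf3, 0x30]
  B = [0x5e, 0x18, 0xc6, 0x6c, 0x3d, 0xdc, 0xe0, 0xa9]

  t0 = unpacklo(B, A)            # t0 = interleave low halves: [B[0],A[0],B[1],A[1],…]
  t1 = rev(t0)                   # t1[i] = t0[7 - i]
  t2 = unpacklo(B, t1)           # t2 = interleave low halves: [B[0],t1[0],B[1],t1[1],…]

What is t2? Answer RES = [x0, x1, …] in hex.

RES = [0x5e, 0x72, 0x18, 0x6c, 0xc6, 0x3c, 0x6c, 0xc6]

  t0: 5e 07 18 2b c6 3c 6c 72
  t1: 72 6c 3c c6 2b 18 07 5e
  t2: 5e 72 18 6c c6 3c 6c c6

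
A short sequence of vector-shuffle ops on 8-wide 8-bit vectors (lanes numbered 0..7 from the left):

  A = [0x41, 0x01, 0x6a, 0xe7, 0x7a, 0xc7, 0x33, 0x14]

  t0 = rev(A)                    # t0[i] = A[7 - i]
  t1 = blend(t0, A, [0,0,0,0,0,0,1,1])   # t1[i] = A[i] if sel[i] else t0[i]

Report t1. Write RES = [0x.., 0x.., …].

RES = [ 0x14  0x33  0xc7  0x7a  0xe7  0x6a  0x33  0x14 ]

→ t0 |14|33|c7|7a|e7|6a|01|41|
→ t1 |14|33|c7|7a|e7|6a|33|14|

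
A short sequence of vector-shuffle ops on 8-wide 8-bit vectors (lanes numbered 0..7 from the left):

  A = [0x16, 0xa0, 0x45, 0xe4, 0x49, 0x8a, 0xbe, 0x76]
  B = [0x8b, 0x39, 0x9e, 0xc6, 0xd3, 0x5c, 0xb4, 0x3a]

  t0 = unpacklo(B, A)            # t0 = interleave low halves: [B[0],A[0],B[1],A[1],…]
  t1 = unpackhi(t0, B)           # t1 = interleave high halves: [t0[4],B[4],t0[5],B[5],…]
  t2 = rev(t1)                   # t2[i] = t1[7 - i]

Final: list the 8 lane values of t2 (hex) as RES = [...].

→ t0 |8b|16|39|a0|9e|45|c6|e4|
→ t1 |9e|d3|45|5c|c6|b4|e4|3a|
→ t2 |3a|e4|b4|c6|5c|45|d3|9e|

RES = [ 0x3a  0xe4  0xb4  0xc6  0x5c  0x45  0xd3  0x9e ]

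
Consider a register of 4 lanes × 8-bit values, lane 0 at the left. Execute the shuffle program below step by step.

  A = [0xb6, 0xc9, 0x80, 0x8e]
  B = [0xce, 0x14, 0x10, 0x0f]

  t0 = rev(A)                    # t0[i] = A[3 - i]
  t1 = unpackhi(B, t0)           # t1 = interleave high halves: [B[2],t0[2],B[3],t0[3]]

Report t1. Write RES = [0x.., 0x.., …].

RES = [0x10, 0xc9, 0x0f, 0xb6]

t0 = [0x8e, 0x80, 0xc9, 0xb6]
t1 = [0x10, 0xc9, 0x0f, 0xb6]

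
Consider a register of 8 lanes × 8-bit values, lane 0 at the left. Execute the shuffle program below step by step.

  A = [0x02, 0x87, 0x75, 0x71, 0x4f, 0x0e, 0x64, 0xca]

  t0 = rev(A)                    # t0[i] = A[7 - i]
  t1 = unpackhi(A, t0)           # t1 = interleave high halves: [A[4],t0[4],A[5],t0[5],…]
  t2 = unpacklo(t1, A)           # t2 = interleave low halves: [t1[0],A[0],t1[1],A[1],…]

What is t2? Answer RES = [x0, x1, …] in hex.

RES = [0x4f, 0x02, 0x71, 0x87, 0x0e, 0x75, 0x75, 0x71]

t0 = [0xca, 0x64, 0x0e, 0x4f, 0x71, 0x75, 0x87, 0x02]
t1 = [0x4f, 0x71, 0x0e, 0x75, 0x64, 0x87, 0xca, 0x02]
t2 = [0x4f, 0x02, 0x71, 0x87, 0x0e, 0x75, 0x75, 0x71]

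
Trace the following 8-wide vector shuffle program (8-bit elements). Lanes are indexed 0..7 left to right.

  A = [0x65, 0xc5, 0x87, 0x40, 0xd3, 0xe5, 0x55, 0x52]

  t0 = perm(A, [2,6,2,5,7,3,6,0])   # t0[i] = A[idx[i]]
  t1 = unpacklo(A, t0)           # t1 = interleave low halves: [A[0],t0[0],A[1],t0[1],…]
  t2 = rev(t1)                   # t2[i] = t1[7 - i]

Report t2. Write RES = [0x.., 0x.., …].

  t0: 87 55 87 e5 52 40 55 65
  t1: 65 87 c5 55 87 87 40 e5
  t2: e5 40 87 87 55 c5 87 65

RES = [ 0xe5  0x40  0x87  0x87  0x55  0xc5  0x87  0x65 ]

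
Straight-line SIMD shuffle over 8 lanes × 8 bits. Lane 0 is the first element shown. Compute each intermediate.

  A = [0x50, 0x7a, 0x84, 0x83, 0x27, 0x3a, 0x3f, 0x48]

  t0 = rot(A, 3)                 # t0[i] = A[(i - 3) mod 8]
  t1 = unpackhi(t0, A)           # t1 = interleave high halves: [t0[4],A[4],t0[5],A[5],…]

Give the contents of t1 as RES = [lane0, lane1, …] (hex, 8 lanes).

t0 = [0x3a, 0x3f, 0x48, 0x50, 0x7a, 0x84, 0x83, 0x27]
t1 = [0x7a, 0x27, 0x84, 0x3a, 0x83, 0x3f, 0x27, 0x48]

RES = [0x7a, 0x27, 0x84, 0x3a, 0x83, 0x3f, 0x27, 0x48]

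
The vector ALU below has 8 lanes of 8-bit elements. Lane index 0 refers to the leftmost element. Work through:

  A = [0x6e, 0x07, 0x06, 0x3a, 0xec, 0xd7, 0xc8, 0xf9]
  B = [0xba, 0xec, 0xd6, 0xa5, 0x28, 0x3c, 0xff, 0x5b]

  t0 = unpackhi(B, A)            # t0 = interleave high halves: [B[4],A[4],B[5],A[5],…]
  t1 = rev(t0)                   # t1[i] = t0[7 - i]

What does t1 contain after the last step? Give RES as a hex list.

→ t0 |28|ec|3c|d7|ff|c8|5b|f9|
→ t1 |f9|5b|c8|ff|d7|3c|ec|28|

RES = [ 0xf9  0x5b  0xc8  0xff  0xd7  0x3c  0xec  0x28 ]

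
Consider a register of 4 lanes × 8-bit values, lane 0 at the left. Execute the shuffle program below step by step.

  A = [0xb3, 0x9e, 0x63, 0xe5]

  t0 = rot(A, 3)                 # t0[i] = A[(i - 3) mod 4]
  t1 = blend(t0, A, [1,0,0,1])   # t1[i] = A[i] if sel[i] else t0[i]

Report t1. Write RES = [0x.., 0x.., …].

RES = [ 0xb3  0x63  0xe5  0xe5 ]

  t0: 9e 63 e5 b3
  t1: b3 63 e5 e5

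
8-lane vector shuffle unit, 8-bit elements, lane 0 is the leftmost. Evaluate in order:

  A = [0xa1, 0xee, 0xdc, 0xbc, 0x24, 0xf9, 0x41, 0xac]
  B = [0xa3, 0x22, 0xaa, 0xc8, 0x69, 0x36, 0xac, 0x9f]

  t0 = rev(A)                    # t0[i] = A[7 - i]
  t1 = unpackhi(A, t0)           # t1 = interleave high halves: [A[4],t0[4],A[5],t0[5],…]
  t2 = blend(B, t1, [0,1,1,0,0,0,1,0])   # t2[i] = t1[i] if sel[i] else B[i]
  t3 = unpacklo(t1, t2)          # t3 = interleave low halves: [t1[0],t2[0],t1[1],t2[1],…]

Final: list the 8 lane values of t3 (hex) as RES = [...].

  t0: ac 41 f9 24 bc dc ee a1
  t1: 24 bc f9 dc 41 ee ac a1
  t2: a3 bc f9 c8 69 36 ac 9f
  t3: 24 a3 bc bc f9 f9 dc c8

RES = [ 0x24  0xa3  0xbc  0xbc  0xf9  0xf9  0xdc  0xc8 ]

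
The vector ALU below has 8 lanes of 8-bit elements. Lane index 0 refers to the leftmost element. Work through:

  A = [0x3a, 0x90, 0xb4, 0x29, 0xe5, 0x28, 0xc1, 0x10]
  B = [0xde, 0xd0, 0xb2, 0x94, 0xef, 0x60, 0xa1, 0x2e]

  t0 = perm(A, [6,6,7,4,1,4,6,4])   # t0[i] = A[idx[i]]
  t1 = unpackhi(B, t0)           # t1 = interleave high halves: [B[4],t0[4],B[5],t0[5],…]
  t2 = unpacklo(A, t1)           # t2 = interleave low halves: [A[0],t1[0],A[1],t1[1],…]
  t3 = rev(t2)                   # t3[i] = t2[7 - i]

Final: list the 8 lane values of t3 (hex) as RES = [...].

RES = [0xe5, 0x29, 0x60, 0xb4, 0x90, 0x90, 0xef, 0x3a]

→ t0 |c1|c1|10|e5|90|e5|c1|e5|
→ t1 |ef|90|60|e5|a1|c1|2e|e5|
→ t2 |3a|ef|90|90|b4|60|29|e5|
→ t3 |e5|29|60|b4|90|90|ef|3a|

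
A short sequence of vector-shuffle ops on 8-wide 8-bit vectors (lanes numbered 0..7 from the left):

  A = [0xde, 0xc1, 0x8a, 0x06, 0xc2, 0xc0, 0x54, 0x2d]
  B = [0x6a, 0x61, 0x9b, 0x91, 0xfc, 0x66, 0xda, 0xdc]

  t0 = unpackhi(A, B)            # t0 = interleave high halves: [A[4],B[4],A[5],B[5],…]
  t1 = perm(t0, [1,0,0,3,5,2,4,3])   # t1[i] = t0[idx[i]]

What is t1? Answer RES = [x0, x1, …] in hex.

  t0: c2 fc c0 66 54 da 2d dc
  t1: fc c2 c2 66 da c0 54 66

RES = [ 0xfc  0xc2  0xc2  0x66  0xda  0xc0  0x54  0x66 ]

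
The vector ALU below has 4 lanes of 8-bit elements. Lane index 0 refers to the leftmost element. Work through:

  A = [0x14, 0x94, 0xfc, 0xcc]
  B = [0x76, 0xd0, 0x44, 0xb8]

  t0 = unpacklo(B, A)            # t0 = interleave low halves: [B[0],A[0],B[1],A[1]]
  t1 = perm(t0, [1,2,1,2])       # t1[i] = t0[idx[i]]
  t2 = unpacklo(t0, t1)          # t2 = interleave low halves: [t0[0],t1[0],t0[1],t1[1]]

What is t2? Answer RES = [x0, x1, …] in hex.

RES = [ 0x76  0x14  0x14  0xd0 ]

t0 = [0x76, 0x14, 0xd0, 0x94]
t1 = [0x14, 0xd0, 0x14, 0xd0]
t2 = [0x76, 0x14, 0x14, 0xd0]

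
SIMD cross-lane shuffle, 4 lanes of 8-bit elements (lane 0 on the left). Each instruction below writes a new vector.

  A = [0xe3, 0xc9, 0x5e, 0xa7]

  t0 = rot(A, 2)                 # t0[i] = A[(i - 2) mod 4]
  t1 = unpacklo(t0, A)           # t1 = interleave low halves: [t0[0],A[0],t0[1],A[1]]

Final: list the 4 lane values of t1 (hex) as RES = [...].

t0 = [0x5e, 0xa7, 0xe3, 0xc9]
t1 = [0x5e, 0xe3, 0xa7, 0xc9]

RES = [ 0x5e  0xe3  0xa7  0xc9 ]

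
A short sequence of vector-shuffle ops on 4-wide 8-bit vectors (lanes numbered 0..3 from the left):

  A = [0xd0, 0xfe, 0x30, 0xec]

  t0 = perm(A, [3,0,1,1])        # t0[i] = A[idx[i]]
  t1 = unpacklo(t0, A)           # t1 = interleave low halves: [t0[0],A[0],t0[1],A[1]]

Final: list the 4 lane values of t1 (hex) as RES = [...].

  t0: ec d0 fe fe
  t1: ec d0 d0 fe

RES = [0xec, 0xd0, 0xd0, 0xfe]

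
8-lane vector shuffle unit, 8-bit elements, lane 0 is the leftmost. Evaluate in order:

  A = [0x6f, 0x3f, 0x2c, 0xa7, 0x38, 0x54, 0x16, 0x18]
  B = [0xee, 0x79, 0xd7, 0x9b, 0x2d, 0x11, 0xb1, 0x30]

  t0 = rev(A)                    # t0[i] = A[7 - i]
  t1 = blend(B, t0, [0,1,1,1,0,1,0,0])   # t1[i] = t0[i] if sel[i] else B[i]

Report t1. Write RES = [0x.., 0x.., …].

RES = [0xee, 0x16, 0x54, 0x38, 0x2d, 0x2c, 0xb1, 0x30]

→ t0 |18|16|54|38|a7|2c|3f|6f|
→ t1 |ee|16|54|38|2d|2c|b1|30|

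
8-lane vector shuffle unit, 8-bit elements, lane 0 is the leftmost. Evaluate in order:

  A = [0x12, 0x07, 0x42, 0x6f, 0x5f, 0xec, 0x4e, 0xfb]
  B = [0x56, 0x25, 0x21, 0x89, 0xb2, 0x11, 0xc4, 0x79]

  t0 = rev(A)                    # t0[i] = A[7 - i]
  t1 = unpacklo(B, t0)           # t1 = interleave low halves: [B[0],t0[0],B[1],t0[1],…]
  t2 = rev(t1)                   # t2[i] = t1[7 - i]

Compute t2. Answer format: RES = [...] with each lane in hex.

RES = [0x5f, 0x89, 0xec, 0x21, 0x4e, 0x25, 0xfb, 0x56]

t0 = [0xfb, 0x4e, 0xec, 0x5f, 0x6f, 0x42, 0x07, 0x12]
t1 = [0x56, 0xfb, 0x25, 0x4e, 0x21, 0xec, 0x89, 0x5f]
t2 = [0x5f, 0x89, 0xec, 0x21, 0x4e, 0x25, 0xfb, 0x56]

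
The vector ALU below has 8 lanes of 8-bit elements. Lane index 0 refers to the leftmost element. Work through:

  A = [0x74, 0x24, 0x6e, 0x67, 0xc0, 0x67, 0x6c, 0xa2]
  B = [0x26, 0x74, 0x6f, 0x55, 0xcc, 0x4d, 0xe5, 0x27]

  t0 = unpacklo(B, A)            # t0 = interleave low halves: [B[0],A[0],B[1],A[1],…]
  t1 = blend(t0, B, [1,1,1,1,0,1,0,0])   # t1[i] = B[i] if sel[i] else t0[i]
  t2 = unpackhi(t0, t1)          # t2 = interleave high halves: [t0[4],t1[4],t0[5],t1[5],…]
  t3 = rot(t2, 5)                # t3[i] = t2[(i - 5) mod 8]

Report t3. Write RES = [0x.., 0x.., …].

→ t0 |26|74|74|24|6f|6e|55|67|
→ t1 |26|74|6f|55|6f|4d|55|67|
→ t2 |6f|6f|6e|4d|55|55|67|67|
→ t3 |4d|55|55|67|67|6f|6f|6e|

RES = [0x4d, 0x55, 0x55, 0x67, 0x67, 0x6f, 0x6f, 0x6e]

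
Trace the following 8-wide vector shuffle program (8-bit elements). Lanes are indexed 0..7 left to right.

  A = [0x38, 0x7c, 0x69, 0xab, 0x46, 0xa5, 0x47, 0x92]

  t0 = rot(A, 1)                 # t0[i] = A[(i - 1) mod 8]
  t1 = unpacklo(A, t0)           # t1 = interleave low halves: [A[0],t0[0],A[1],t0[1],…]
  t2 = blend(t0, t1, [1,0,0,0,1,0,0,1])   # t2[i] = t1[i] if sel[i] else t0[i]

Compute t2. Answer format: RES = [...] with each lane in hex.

RES = [0x38, 0x38, 0x7c, 0x69, 0x69, 0x46, 0xa5, 0x69]

t0 = [0x92, 0x38, 0x7c, 0x69, 0xab, 0x46, 0xa5, 0x47]
t1 = [0x38, 0x92, 0x7c, 0x38, 0x69, 0x7c, 0xab, 0x69]
t2 = [0x38, 0x38, 0x7c, 0x69, 0x69, 0x46, 0xa5, 0x69]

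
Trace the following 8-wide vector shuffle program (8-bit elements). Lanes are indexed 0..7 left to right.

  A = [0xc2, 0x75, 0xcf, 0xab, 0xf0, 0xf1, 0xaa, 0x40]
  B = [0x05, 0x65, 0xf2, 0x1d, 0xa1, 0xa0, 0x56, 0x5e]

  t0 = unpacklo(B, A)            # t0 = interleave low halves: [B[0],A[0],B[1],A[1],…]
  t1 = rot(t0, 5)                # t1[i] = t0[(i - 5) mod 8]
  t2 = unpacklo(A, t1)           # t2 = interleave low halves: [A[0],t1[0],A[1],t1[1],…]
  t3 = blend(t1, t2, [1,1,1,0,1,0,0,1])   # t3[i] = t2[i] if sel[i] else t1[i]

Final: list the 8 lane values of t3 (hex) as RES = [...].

RES = [0xc2, 0x75, 0x75, 0x1d, 0xcf, 0x05, 0xc2, 0x1d]

→ t0 |05|c2|65|75|f2|cf|1d|ab|
→ t1 |75|f2|cf|1d|ab|05|c2|65|
→ t2 |c2|75|75|f2|cf|cf|ab|1d|
→ t3 |c2|75|75|1d|cf|05|c2|1d|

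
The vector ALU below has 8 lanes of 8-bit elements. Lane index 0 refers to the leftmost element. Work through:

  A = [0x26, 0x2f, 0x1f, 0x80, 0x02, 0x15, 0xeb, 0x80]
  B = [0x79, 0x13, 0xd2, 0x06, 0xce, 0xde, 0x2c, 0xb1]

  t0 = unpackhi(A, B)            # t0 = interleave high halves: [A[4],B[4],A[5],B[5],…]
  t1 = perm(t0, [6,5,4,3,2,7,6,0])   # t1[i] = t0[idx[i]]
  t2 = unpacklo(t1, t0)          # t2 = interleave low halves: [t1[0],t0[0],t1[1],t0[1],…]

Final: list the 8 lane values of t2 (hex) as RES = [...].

  t0: 02 ce 15 de eb 2c 80 b1
  t1: 80 2c eb de 15 b1 80 02
  t2: 80 02 2c ce eb 15 de de

RES = [0x80, 0x02, 0x2c, 0xce, 0xeb, 0x15, 0xde, 0xde]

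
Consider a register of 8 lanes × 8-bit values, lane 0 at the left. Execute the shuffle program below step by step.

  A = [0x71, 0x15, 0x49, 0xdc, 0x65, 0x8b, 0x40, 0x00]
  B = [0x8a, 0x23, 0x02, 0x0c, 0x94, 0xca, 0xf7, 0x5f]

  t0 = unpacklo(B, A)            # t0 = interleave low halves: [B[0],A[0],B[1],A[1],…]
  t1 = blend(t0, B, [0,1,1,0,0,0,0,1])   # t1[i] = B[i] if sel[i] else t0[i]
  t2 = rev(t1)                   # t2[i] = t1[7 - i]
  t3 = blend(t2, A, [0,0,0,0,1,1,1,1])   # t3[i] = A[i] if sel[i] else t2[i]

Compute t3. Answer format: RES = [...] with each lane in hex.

→ t0 |8a|71|23|15|02|49|0c|dc|
→ t1 |8a|23|02|15|02|49|0c|5f|
→ t2 |5f|0c|49|02|15|02|23|8a|
→ t3 |5f|0c|49|02|65|8b|40|00|

RES = [0x5f, 0x0c, 0x49, 0x02, 0x65, 0x8b, 0x40, 0x00]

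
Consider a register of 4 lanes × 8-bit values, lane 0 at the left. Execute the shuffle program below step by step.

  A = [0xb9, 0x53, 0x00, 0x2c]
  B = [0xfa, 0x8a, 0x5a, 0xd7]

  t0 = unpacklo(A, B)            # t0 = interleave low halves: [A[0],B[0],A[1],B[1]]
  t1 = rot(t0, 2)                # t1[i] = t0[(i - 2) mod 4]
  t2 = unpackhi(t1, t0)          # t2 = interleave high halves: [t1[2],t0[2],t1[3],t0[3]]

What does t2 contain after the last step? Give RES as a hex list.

t0 = [0xb9, 0xfa, 0x53, 0x8a]
t1 = [0x53, 0x8a, 0xb9, 0xfa]
t2 = [0xb9, 0x53, 0xfa, 0x8a]

RES = [ 0xb9  0x53  0xfa  0x8a ]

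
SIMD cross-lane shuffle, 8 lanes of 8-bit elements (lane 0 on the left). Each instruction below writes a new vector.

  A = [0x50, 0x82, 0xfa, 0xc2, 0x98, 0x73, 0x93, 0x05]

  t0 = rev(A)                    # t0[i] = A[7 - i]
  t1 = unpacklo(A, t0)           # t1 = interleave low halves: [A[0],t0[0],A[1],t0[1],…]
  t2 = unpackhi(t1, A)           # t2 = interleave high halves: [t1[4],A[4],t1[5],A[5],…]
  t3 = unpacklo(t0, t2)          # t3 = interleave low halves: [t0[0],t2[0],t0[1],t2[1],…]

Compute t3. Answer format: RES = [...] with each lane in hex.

RES = [0x05, 0xfa, 0x93, 0x98, 0x73, 0x73, 0x98, 0x73]

→ t0 |05|93|73|98|c2|fa|82|50|
→ t1 |50|05|82|93|fa|73|c2|98|
→ t2 |fa|98|73|73|c2|93|98|05|
→ t3 |05|fa|93|98|73|73|98|73|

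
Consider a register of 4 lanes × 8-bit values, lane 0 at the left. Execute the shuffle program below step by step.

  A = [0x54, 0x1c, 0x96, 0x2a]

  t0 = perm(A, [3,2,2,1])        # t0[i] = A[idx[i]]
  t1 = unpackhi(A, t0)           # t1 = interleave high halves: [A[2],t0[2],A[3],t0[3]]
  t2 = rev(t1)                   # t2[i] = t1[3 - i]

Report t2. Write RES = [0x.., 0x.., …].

→ t0 |2a|96|96|1c|
→ t1 |96|96|2a|1c|
→ t2 |1c|2a|96|96|

RES = [0x1c, 0x2a, 0x96, 0x96]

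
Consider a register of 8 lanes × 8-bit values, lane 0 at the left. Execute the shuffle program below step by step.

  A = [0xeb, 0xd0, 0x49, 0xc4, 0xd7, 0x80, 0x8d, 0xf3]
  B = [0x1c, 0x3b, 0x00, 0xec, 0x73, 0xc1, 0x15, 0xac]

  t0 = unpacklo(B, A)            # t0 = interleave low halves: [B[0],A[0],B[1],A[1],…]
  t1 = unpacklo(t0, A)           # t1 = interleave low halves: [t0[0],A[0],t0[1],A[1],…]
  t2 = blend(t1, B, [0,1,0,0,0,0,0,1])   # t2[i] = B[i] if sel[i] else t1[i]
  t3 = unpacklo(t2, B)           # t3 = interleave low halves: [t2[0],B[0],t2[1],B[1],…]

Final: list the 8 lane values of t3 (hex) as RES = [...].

  t0: 1c eb 3b d0 00 49 ec c4
  t1: 1c eb eb d0 3b 49 d0 c4
  t2: 1c 3b eb d0 3b 49 d0 ac
  t3: 1c 1c 3b 3b eb 00 d0 ec

RES = [ 0x1c  0x1c  0x3b  0x3b  0xeb  0x00  0xd0  0xec ]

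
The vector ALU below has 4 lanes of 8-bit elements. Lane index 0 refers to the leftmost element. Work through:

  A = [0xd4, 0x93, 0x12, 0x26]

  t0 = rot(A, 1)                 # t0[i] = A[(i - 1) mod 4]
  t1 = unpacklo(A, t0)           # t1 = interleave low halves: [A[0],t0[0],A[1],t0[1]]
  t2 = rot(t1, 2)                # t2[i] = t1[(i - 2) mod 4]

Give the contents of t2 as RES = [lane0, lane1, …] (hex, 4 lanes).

  t0: 26 d4 93 12
  t1: d4 26 93 d4
  t2: 93 d4 d4 26

RES = [ 0x93  0xd4  0xd4  0x26 ]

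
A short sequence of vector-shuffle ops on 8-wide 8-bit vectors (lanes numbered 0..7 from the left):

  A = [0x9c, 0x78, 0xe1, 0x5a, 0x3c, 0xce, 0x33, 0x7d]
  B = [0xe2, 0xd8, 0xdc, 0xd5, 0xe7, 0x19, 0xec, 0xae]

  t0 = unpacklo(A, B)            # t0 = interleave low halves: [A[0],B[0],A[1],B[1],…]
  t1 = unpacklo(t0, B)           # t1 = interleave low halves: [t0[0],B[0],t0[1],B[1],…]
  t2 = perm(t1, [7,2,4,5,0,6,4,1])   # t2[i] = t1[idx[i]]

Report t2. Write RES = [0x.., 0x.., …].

RES = [0xd5, 0xe2, 0x78, 0xdc, 0x9c, 0xd8, 0x78, 0xe2]

t0 = [0x9c, 0xe2, 0x78, 0xd8, 0xe1, 0xdc, 0x5a, 0xd5]
t1 = [0x9c, 0xe2, 0xe2, 0xd8, 0x78, 0xdc, 0xd8, 0xd5]
t2 = [0xd5, 0xe2, 0x78, 0xdc, 0x9c, 0xd8, 0x78, 0xe2]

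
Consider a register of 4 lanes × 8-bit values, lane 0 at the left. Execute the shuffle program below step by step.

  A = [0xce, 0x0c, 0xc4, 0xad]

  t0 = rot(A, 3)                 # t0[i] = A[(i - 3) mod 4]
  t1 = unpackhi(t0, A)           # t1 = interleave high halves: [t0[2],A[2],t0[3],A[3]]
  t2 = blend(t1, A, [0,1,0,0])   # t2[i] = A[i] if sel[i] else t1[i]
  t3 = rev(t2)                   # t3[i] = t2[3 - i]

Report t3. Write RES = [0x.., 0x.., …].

RES = [ 0xad  0xce  0x0c  0xad ]

  t0: 0c c4 ad ce
  t1: ad c4 ce ad
  t2: ad 0c ce ad
  t3: ad ce 0c ad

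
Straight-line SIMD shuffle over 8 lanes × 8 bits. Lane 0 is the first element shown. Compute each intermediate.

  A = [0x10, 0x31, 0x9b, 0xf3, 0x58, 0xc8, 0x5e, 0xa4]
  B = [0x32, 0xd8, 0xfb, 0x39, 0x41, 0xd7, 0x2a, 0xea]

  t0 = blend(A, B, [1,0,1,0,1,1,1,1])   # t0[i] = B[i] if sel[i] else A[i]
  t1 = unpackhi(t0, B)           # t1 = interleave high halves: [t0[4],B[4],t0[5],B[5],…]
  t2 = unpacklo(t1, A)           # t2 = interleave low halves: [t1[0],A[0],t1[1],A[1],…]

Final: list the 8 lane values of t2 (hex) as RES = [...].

t0 = [0x32, 0x31, 0xfb, 0xf3, 0x41, 0xd7, 0x2a, 0xea]
t1 = [0x41, 0x41, 0xd7, 0xd7, 0x2a, 0x2a, 0xea, 0xea]
t2 = [0x41, 0x10, 0x41, 0x31, 0xd7, 0x9b, 0xd7, 0xf3]

RES = [0x41, 0x10, 0x41, 0x31, 0xd7, 0x9b, 0xd7, 0xf3]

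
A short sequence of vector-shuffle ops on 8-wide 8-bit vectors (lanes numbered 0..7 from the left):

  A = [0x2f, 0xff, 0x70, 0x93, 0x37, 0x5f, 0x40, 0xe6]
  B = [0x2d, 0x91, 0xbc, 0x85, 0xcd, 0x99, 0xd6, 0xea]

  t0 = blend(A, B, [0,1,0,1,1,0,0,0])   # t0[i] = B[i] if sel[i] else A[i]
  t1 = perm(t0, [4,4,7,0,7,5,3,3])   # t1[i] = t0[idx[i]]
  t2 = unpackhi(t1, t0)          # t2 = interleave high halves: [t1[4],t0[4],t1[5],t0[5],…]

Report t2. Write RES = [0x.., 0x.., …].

  t0: 2f 91 70 85 cd 5f 40 e6
  t1: cd cd e6 2f e6 5f 85 85
  t2: e6 cd 5f 5f 85 40 85 e6

RES = [0xe6, 0xcd, 0x5f, 0x5f, 0x85, 0x40, 0x85, 0xe6]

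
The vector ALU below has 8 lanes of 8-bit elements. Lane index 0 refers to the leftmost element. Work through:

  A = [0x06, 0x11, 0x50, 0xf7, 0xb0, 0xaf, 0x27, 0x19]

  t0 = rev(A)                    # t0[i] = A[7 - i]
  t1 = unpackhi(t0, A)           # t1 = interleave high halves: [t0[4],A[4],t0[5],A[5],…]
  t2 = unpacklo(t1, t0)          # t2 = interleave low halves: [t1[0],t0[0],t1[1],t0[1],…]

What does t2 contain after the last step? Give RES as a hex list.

RES = [ 0xf7  0x19  0xb0  0x27  0x50  0xaf  0xaf  0xb0 ]

t0 = [0x19, 0x27, 0xaf, 0xb0, 0xf7, 0x50, 0x11, 0x06]
t1 = [0xf7, 0xb0, 0x50, 0xaf, 0x11, 0x27, 0x06, 0x19]
t2 = [0xf7, 0x19, 0xb0, 0x27, 0x50, 0xaf, 0xaf, 0xb0]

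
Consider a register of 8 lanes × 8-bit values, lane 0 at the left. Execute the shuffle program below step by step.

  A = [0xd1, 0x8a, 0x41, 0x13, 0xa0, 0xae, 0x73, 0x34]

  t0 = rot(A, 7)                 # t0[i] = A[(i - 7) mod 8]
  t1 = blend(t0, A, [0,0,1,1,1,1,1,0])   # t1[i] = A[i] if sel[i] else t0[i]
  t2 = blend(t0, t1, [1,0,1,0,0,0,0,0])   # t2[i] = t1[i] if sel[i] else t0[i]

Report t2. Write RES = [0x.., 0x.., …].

RES = [0x8a, 0x41, 0x41, 0xa0, 0xae, 0x73, 0x34, 0xd1]

t0 = [0x8a, 0x41, 0x13, 0xa0, 0xae, 0x73, 0x34, 0xd1]
t1 = [0x8a, 0x41, 0x41, 0x13, 0xa0, 0xae, 0x73, 0xd1]
t2 = [0x8a, 0x41, 0x41, 0xa0, 0xae, 0x73, 0x34, 0xd1]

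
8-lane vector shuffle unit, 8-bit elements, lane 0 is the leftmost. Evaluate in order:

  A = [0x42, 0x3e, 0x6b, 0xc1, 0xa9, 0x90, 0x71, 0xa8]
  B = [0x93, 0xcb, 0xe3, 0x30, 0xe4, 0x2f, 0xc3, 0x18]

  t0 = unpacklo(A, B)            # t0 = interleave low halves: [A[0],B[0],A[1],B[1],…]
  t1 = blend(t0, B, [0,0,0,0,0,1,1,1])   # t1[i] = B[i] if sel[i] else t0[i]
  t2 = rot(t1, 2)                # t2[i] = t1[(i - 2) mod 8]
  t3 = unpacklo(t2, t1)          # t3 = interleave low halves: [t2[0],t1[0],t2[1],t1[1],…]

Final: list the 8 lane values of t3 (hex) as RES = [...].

t0 = [0x42, 0x93, 0x3e, 0xcb, 0x6b, 0xe3, 0xc1, 0x30]
t1 = [0x42, 0x93, 0x3e, 0xcb, 0x6b, 0x2f, 0xc3, 0x18]
t2 = [0xc3, 0x18, 0x42, 0x93, 0x3e, 0xcb, 0x6b, 0x2f]
t3 = [0xc3, 0x42, 0x18, 0x93, 0x42, 0x3e, 0x93, 0xcb]

RES = [ 0xc3  0x42  0x18  0x93  0x42  0x3e  0x93  0xcb ]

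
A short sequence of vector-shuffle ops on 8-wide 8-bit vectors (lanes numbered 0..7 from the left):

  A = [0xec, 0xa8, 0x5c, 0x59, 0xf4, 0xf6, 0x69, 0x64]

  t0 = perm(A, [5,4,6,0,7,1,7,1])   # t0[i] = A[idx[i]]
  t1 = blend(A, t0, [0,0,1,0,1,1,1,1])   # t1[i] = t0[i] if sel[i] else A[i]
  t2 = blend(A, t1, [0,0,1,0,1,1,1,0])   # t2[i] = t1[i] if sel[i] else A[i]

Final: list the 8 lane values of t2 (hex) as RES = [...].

RES = [ 0xec  0xa8  0x69  0x59  0x64  0xa8  0x64  0x64 ]

→ t0 |f6|f4|69|ec|64|a8|64|a8|
→ t1 |ec|a8|69|59|64|a8|64|a8|
→ t2 |ec|a8|69|59|64|a8|64|64|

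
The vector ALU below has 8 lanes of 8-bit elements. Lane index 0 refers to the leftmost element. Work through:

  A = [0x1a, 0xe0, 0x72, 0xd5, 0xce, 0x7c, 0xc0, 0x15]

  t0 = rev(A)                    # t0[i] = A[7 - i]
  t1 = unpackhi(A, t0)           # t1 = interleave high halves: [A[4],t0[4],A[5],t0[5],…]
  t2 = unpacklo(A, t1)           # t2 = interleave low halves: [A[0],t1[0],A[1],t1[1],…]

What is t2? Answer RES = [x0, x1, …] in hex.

RES = [ 0x1a  0xce  0xe0  0xd5  0x72  0x7c  0xd5  0x72 ]

  t0: 15 c0 7c ce d5 72 e0 1a
  t1: ce d5 7c 72 c0 e0 15 1a
  t2: 1a ce e0 d5 72 7c d5 72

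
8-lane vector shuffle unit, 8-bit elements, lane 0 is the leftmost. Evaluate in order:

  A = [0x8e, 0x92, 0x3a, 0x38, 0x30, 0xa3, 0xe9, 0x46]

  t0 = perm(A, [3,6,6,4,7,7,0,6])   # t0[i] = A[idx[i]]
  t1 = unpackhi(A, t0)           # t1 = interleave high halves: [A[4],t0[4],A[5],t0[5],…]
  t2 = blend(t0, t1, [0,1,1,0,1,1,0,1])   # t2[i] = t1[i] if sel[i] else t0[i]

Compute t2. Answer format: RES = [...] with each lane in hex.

RES = [ 0x38  0x46  0xa3  0x30  0xe9  0x8e  0x8e  0xe9 ]

→ t0 |38|e9|e9|30|46|46|8e|e9|
→ t1 |30|46|a3|46|e9|8e|46|e9|
→ t2 |38|46|a3|30|e9|8e|8e|e9|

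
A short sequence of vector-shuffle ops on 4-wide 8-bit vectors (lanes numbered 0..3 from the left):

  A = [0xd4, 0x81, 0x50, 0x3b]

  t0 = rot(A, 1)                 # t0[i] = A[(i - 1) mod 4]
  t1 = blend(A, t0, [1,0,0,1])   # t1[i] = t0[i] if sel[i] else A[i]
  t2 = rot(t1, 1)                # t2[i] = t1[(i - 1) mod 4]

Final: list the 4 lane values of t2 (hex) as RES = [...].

→ t0 |3b|d4|81|50|
→ t1 |3b|81|50|50|
→ t2 |50|3b|81|50|

RES = [0x50, 0x3b, 0x81, 0x50]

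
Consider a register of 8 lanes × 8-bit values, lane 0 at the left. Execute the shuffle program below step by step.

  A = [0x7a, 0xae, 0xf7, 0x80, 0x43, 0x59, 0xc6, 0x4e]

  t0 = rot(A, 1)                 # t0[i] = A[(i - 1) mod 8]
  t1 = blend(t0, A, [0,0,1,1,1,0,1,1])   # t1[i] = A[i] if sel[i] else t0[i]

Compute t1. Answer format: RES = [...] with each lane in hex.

t0 = [0x4e, 0x7a, 0xae, 0xf7, 0x80, 0x43, 0x59, 0xc6]
t1 = [0x4e, 0x7a, 0xf7, 0x80, 0x43, 0x43, 0xc6, 0x4e]

RES = [ 0x4e  0x7a  0xf7  0x80  0x43  0x43  0xc6  0x4e ]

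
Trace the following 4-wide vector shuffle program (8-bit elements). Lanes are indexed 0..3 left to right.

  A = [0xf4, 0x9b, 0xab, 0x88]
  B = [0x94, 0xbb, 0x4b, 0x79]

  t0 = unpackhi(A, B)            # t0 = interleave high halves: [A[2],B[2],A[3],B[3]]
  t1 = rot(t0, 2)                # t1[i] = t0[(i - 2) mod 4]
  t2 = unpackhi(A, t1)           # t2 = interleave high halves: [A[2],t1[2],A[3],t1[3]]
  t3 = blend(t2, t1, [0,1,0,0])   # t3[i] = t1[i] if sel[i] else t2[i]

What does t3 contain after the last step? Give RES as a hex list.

RES = [ 0xab  0x79  0x88  0x4b ]

  t0: ab 4b 88 79
  t1: 88 79 ab 4b
  t2: ab ab 88 4b
  t3: ab 79 88 4b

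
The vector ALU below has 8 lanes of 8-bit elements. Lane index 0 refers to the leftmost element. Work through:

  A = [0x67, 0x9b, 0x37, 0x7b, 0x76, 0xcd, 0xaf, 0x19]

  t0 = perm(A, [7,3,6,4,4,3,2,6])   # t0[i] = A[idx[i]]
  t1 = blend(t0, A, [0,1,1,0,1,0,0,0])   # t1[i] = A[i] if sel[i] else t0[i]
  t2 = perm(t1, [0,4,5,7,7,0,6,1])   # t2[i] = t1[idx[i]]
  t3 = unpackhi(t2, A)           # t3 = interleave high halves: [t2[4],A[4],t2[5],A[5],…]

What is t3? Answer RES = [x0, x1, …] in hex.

→ t0 |19|7b|af|76|76|7b|37|af|
→ t1 |19|9b|37|76|76|7b|37|af|
→ t2 |19|76|7b|af|af|19|37|9b|
→ t3 |af|76|19|cd|37|af|9b|19|

RES = [ 0xaf  0x76  0x19  0xcd  0x37  0xaf  0x9b  0x19 ]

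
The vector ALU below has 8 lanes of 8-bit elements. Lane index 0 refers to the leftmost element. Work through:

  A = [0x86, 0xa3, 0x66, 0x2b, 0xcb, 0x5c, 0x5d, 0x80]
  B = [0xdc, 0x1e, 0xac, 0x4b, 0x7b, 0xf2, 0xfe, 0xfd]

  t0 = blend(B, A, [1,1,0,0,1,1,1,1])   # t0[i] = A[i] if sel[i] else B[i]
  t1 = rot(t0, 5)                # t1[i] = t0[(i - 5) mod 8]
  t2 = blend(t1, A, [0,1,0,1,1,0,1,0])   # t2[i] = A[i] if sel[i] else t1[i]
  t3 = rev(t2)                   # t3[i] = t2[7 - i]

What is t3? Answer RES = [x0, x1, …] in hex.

RES = [ 0xac  0x5d  0x86  0xcb  0x2b  0x5c  0xa3  0x4b ]

t0 = [0x86, 0xa3, 0xac, 0x4b, 0xcb, 0x5c, 0x5d, 0x80]
t1 = [0x4b, 0xcb, 0x5c, 0x5d, 0x80, 0x86, 0xa3, 0xac]
t2 = [0x4b, 0xa3, 0x5c, 0x2b, 0xcb, 0x86, 0x5d, 0xac]
t3 = [0xac, 0x5d, 0x86, 0xcb, 0x2b, 0x5c, 0xa3, 0x4b]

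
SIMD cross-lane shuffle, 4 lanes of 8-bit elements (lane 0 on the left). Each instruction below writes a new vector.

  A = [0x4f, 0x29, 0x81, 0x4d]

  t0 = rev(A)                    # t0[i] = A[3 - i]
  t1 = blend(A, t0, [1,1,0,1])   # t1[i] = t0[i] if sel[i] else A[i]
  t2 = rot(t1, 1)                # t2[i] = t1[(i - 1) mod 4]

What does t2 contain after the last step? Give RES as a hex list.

  t0: 4d 81 29 4f
  t1: 4d 81 81 4f
  t2: 4f 4d 81 81

RES = [0x4f, 0x4d, 0x81, 0x81]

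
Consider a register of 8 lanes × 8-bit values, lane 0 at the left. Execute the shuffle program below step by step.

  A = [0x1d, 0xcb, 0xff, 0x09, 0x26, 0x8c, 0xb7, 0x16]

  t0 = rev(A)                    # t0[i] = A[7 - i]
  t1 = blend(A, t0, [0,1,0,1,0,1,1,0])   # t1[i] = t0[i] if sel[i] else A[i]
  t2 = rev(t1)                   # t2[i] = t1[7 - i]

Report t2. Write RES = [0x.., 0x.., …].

  t0: 16 b7 8c 26 09 ff cb 1d
  t1: 1d b7 ff 26 26 ff cb 16
  t2: 16 cb ff 26 26 ff b7 1d

RES = [0x16, 0xcb, 0xff, 0x26, 0x26, 0xff, 0xb7, 0x1d]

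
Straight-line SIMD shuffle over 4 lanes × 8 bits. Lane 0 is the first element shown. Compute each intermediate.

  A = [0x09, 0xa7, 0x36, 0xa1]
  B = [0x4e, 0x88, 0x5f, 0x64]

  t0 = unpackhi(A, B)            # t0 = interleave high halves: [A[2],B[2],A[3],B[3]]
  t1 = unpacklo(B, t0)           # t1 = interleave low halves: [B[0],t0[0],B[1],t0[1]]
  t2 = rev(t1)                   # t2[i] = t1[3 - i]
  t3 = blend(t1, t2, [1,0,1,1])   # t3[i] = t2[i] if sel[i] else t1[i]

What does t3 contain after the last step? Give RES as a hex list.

→ t0 |36|5f|a1|64|
→ t1 |4e|36|88|5f|
→ t2 |5f|88|36|4e|
→ t3 |5f|36|36|4e|

RES = [0x5f, 0x36, 0x36, 0x4e]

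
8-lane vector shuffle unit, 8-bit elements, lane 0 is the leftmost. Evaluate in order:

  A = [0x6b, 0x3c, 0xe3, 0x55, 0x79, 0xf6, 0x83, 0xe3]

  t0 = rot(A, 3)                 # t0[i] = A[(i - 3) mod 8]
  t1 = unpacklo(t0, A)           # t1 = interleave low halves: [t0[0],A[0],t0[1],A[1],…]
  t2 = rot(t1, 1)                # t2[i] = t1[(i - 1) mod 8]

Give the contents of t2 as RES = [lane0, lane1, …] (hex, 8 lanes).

  t0: f6 83 e3 6b 3c e3 55 79
  t1: f6 6b 83 3c e3 e3 6b 55
  t2: 55 f6 6b 83 3c e3 e3 6b

RES = [ 0x55  0xf6  0x6b  0x83  0x3c  0xe3  0xe3  0x6b ]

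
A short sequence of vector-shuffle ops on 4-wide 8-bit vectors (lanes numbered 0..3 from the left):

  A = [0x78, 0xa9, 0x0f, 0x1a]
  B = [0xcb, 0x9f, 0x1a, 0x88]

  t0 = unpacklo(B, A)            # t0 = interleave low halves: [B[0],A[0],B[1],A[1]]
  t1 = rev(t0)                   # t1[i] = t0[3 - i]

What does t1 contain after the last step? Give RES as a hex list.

→ t0 |cb|78|9f|a9|
→ t1 |a9|9f|78|cb|

RES = [ 0xa9  0x9f  0x78  0xcb ]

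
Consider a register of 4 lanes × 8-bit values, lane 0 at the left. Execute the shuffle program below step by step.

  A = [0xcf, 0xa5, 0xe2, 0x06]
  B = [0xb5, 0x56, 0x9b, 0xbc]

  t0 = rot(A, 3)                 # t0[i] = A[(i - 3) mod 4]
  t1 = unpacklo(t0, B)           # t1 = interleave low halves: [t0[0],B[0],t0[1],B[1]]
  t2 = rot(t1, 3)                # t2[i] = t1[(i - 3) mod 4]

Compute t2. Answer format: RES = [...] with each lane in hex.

RES = [ 0xb5  0xe2  0x56  0xa5 ]

→ t0 |a5|e2|06|cf|
→ t1 |a5|b5|e2|56|
→ t2 |b5|e2|56|a5|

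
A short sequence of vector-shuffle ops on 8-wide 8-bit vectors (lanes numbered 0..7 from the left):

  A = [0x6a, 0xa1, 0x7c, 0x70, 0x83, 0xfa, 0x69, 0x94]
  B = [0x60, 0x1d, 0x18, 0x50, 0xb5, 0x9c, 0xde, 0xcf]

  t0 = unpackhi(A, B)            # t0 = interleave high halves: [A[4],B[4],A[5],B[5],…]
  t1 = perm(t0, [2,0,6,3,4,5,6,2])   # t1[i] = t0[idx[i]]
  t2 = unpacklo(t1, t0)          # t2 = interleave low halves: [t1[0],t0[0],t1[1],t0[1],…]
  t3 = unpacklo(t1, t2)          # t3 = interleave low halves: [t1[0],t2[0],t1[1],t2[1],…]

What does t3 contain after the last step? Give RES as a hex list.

t0 = [0x83, 0xb5, 0xfa, 0x9c, 0x69, 0xde, 0x94, 0xcf]
t1 = [0xfa, 0x83, 0x94, 0x9c, 0x69, 0xde, 0x94, 0xfa]
t2 = [0xfa, 0x83, 0x83, 0xb5, 0x94, 0xfa, 0x9c, 0x9c]
t3 = [0xfa, 0xfa, 0x83, 0x83, 0x94, 0x83, 0x9c, 0xb5]

RES = [0xfa, 0xfa, 0x83, 0x83, 0x94, 0x83, 0x9c, 0xb5]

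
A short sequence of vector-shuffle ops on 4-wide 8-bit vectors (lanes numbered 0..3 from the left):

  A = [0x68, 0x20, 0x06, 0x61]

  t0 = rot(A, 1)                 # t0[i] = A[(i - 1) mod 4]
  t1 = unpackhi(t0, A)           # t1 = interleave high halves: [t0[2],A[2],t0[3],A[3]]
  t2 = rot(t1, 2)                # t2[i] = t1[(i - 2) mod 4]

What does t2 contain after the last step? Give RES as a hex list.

  t0: 61 68 20 06
  t1: 20 06 06 61
  t2: 06 61 20 06

RES = [ 0x06  0x61  0x20  0x06 ]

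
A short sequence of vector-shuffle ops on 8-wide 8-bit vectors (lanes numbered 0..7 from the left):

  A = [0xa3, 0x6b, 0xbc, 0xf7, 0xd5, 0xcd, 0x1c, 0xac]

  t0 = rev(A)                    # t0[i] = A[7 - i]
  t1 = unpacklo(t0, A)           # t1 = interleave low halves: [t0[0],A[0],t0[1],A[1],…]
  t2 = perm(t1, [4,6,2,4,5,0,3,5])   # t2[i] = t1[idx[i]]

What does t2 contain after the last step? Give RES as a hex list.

→ t0 |ac|1c|cd|d5|f7|bc|6b|a3|
→ t1 |ac|a3|1c|6b|cd|bc|d5|f7|
→ t2 |cd|d5|1c|cd|bc|ac|6b|bc|

RES = [0xcd, 0xd5, 0x1c, 0xcd, 0xbc, 0xac, 0x6b, 0xbc]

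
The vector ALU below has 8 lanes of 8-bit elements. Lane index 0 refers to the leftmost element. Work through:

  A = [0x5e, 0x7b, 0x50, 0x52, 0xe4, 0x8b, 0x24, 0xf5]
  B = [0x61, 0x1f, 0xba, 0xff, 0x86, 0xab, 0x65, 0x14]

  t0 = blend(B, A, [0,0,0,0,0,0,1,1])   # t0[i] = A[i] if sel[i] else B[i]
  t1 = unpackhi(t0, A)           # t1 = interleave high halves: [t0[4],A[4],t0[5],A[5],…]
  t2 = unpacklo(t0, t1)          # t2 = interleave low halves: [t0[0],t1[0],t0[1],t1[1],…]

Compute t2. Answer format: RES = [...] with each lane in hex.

→ t0 |61|1f|ba|ff|86|ab|24|f5|
→ t1 |86|e4|ab|8b|24|24|f5|f5|
→ t2 |61|86|1f|e4|ba|ab|ff|8b|

RES = [ 0x61  0x86  0x1f  0xe4  0xba  0xab  0xff  0x8b ]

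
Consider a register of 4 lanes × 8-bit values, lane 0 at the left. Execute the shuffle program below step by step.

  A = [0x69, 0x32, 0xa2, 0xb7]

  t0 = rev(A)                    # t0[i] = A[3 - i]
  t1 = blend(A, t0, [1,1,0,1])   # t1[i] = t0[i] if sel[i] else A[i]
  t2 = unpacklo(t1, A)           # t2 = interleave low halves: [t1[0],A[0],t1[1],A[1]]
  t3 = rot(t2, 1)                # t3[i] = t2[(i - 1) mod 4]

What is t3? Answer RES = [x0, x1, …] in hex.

RES = [ 0x32  0xb7  0x69  0xa2 ]

  t0: b7 a2 32 69
  t1: b7 a2 a2 69
  t2: b7 69 a2 32
  t3: 32 b7 69 a2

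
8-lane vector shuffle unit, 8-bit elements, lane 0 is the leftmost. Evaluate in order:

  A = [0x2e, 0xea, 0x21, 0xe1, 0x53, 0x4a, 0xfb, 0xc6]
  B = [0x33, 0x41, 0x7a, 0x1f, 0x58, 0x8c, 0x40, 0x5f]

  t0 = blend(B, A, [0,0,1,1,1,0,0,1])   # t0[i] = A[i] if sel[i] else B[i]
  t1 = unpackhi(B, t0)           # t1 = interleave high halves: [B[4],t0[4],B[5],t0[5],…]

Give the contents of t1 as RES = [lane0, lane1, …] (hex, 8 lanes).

RES = [ 0x58  0x53  0x8c  0x8c  0x40  0x40  0x5f  0xc6 ]

t0 = [0x33, 0x41, 0x21, 0xe1, 0x53, 0x8c, 0x40, 0xc6]
t1 = [0x58, 0x53, 0x8c, 0x8c, 0x40, 0x40, 0x5f, 0xc6]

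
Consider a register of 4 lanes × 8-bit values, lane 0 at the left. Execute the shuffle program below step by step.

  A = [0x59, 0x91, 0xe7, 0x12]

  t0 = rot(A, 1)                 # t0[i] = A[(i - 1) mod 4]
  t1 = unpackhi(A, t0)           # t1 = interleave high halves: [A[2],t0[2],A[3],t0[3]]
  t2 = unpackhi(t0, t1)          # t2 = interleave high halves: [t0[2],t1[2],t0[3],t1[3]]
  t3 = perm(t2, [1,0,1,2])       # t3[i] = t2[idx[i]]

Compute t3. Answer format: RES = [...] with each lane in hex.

RES = [ 0x12  0x91  0x12  0xe7 ]

t0 = [0x12, 0x59, 0x91, 0xe7]
t1 = [0xe7, 0x91, 0x12, 0xe7]
t2 = [0x91, 0x12, 0xe7, 0xe7]
t3 = [0x12, 0x91, 0x12, 0xe7]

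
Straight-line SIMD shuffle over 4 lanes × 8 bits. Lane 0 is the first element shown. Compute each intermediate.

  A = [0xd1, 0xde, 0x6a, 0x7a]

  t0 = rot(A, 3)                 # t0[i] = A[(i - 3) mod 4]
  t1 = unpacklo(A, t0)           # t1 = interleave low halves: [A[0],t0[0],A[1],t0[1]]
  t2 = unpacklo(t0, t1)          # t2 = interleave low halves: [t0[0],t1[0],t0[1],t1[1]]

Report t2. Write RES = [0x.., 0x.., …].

  t0: de 6a 7a d1
  t1: d1 de de 6a
  t2: de d1 6a de

RES = [0xde, 0xd1, 0x6a, 0xde]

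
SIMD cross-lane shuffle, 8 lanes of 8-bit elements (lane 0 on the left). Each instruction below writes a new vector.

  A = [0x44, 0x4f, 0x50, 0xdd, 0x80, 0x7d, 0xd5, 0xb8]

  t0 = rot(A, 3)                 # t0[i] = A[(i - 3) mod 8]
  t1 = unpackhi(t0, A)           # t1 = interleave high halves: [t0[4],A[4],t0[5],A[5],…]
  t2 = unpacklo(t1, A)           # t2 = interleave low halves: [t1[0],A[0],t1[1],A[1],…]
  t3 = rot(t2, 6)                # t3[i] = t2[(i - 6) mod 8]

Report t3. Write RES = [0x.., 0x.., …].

RES = [ 0x80  0x4f  0x50  0x50  0x7d  0xdd  0x4f  0x44 ]

  t0: 7d d5 b8 44 4f 50 dd 80
  t1: 4f 80 50 7d dd d5 80 b8
  t2: 4f 44 80 4f 50 50 7d dd
  t3: 80 4f 50 50 7d dd 4f 44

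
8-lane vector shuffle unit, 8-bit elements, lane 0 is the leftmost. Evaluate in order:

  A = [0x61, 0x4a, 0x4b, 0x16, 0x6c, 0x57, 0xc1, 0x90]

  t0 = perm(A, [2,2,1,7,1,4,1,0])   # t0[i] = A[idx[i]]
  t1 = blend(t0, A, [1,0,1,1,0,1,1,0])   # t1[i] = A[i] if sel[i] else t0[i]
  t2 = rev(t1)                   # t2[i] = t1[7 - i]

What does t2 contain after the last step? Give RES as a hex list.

RES = [0x61, 0xc1, 0x57, 0x4a, 0x16, 0x4b, 0x4b, 0x61]

→ t0 |4b|4b|4a|90|4a|6c|4a|61|
→ t1 |61|4b|4b|16|4a|57|c1|61|
→ t2 |61|c1|57|4a|16|4b|4b|61|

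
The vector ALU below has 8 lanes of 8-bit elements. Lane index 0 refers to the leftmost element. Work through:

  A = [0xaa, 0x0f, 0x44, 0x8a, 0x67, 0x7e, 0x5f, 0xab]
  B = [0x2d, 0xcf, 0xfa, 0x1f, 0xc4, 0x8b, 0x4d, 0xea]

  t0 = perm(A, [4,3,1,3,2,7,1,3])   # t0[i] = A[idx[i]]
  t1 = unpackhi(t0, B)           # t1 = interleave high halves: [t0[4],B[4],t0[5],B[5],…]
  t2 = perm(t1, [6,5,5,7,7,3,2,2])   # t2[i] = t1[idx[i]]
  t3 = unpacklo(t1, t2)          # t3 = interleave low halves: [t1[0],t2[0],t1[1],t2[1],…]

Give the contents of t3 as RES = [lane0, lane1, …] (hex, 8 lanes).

RES = [0x44, 0x8a, 0xc4, 0x4d, 0xab, 0x4d, 0x8b, 0xea]

  t0: 67 8a 0f 8a 44 ab 0f 8a
  t1: 44 c4 ab 8b 0f 4d 8a ea
  t2: 8a 4d 4d ea ea 8b ab ab
  t3: 44 8a c4 4d ab 4d 8b ea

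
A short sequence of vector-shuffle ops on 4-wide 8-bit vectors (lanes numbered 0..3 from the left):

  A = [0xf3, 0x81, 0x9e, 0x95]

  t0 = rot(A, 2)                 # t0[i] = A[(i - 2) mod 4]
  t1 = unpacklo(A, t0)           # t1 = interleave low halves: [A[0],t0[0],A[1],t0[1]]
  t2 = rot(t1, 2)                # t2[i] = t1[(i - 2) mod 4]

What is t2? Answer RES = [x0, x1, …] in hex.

  t0: 9e 95 f3 81
  t1: f3 9e 81 95
  t2: 81 95 f3 9e

RES = [0x81, 0x95, 0xf3, 0x9e]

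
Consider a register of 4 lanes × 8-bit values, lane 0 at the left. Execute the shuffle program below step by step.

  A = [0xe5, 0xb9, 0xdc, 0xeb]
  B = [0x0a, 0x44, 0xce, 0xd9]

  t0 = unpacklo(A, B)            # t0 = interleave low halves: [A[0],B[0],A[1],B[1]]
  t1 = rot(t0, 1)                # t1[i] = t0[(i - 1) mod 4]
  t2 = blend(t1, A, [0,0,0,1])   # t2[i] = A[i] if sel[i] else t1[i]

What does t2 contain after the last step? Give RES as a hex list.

t0 = [0xe5, 0x0a, 0xb9, 0x44]
t1 = [0x44, 0xe5, 0x0a, 0xb9]
t2 = [0x44, 0xe5, 0x0a, 0xeb]

RES = [ 0x44  0xe5  0x0a  0xeb ]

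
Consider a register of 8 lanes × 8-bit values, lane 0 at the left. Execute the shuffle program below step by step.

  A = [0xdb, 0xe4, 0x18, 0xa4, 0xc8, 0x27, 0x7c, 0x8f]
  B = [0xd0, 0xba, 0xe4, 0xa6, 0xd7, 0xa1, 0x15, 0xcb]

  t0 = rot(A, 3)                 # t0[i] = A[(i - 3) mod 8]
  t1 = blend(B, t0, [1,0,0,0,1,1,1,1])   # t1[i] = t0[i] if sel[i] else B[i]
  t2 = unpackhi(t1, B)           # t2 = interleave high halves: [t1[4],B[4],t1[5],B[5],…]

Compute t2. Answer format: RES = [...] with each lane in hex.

  t0: 27 7c 8f db e4 18 a4 c8
  t1: 27 ba e4 a6 e4 18 a4 c8
  t2: e4 d7 18 a1 a4 15 c8 cb

RES = [0xe4, 0xd7, 0x18, 0xa1, 0xa4, 0x15, 0xc8, 0xcb]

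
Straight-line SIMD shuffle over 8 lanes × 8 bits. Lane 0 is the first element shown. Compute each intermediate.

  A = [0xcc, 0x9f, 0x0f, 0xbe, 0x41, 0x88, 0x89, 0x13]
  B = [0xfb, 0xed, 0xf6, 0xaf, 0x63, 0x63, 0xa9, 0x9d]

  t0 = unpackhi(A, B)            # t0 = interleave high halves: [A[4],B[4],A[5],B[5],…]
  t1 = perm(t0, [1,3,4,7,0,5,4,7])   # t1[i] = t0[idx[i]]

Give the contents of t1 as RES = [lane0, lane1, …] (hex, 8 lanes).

→ t0 |41|63|88|63|89|a9|13|9d|
→ t1 |63|63|89|9d|41|a9|89|9d|

RES = [ 0x63  0x63  0x89  0x9d  0x41  0xa9  0x89  0x9d ]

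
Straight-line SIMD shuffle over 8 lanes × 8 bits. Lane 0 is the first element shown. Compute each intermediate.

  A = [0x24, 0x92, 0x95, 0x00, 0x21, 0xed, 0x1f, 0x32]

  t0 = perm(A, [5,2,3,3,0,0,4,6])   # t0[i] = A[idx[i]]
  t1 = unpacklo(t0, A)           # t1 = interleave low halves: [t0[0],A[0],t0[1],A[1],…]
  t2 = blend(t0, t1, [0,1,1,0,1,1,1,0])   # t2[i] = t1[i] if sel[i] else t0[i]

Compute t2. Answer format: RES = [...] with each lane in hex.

RES = [0xed, 0x24, 0x95, 0x00, 0x00, 0x95, 0x00, 0x1f]

t0 = [0xed, 0x95, 0x00, 0x00, 0x24, 0x24, 0x21, 0x1f]
t1 = [0xed, 0x24, 0x95, 0x92, 0x00, 0x95, 0x00, 0x00]
t2 = [0xed, 0x24, 0x95, 0x00, 0x00, 0x95, 0x00, 0x1f]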